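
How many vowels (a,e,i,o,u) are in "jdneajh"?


Input: jdneajh
Checking each character:
  'j' at position 0: consonant
  'd' at position 1: consonant
  'n' at position 2: consonant
  'e' at position 3: vowel (running total: 1)
  'a' at position 4: vowel (running total: 2)
  'j' at position 5: consonant
  'h' at position 6: consonant
Total vowels: 2

2


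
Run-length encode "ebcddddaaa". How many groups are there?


Input: ebcddddaaa
Scanning for consecutive runs:
  Group 1: 'e' x 1 (positions 0-0)
  Group 2: 'b' x 1 (positions 1-1)
  Group 3: 'c' x 1 (positions 2-2)
  Group 4: 'd' x 4 (positions 3-6)
  Group 5: 'a' x 3 (positions 7-9)
Total groups: 5

5


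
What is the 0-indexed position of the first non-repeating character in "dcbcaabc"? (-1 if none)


Input: dcbcaabc
Character frequencies:
  'a': 2
  'b': 2
  'c': 3
  'd': 1
Scanning left to right for freq == 1:
  Position 0 ('d'): unique! => answer = 0

0


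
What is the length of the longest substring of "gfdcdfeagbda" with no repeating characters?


Input: "gfdcdfeagbda"
Sliding window (track last position of each char):
  Position 0 ('g'): window [0,0] length 1 -- new best
  Position 1 ('f'): window [0,1] length 2 -- new best
  Position 2 ('d'): window [0,2] length 3 -- new best
  Position 3 ('c'): window [0,3] length 4 -- new best
  Position 4 ('d'): repeat (last at 2), move window start to 3
  Position 4 ('d'): window [3,4] length 2
  Position 5 ('f'): window [3,5] length 3
  Position 6 ('e'): window [3,6] length 4
  Position 7 ('a'): window [3,7] length 5 -- new best
  Position 8 ('g'): window [3,8] length 6 -- new best
  Position 9 ('b'): window [3,9] length 7 -- new best
  Position 10 ('d'): repeat (last at 4), move window start to 5
  Position 10 ('d'): window [5,10] length 6
  Position 11 ('a'): repeat (last at 7), move window start to 8
  Position 11 ('a'): window [8,11] length 4
Longest substring with no repeats: "cdfeagb" with length 7

7


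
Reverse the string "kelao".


Input: kelao
Reading characters right to left:
  Position 4: 'o'
  Position 3: 'a'
  Position 2: 'l'
  Position 1: 'e'
  Position 0: 'k'
Reversed: oalek

oalek


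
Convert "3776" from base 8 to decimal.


Input: "3776" in base 8
Positional expansion:
  Digit '3' (value 3) x 8^3 = 1536
  Digit '7' (value 7) x 8^2 = 448
  Digit '7' (value 7) x 8^1 = 56
  Digit '6' (value 6) x 8^0 = 6
Sum = 2046

2046


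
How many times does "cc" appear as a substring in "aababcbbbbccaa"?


Searching for "cc" in "aababcbbbbccaa"
Scanning each position:
  Position 0: "aa" => no
  Position 1: "ab" => no
  Position 2: "ba" => no
  Position 3: "ab" => no
  Position 4: "bc" => no
  Position 5: "cb" => no
  Position 6: "bb" => no
  Position 7: "bb" => no
  Position 8: "bb" => no
  Position 9: "bc" => no
  Position 10: "cc" => MATCH
  Position 11: "ca" => no
  Position 12: "aa" => no
Total occurrences: 1

1


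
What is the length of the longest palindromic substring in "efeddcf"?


Input: "efeddcf"
Checking substrings for palindromes:
  [0:3] "efe" (len 3) => palindrome
  [3:5] "dd" (len 2) => palindrome
Longest palindromic substring: "efe" with length 3

3


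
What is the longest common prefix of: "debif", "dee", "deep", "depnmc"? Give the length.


Words: debif, dee, deep, depnmc
  Position 0: all 'd' => match
  Position 1: all 'e' => match
  Position 2: ('b', 'e', 'e', 'p') => mismatch, stop
LCP = "de" (length 2)

2


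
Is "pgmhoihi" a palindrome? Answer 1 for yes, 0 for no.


Input: pgmhoihi
Reversed: ihiohmgp
  Compare pos 0 ('p') with pos 7 ('i'): MISMATCH
  Compare pos 1 ('g') with pos 6 ('h'): MISMATCH
  Compare pos 2 ('m') with pos 5 ('i'): MISMATCH
  Compare pos 3 ('h') with pos 4 ('o'): MISMATCH
Result: not a palindrome

0


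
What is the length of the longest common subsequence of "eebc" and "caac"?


LCS of "eebc" and "caac"
DP table:
           c    a    a    c
      0    0    0    0    0
  e   0    0    0    0    0
  e   0    0    0    0    0
  b   0    0    0    0    0
  c   0    1    1    1    1
LCS length = dp[4][4] = 1

1


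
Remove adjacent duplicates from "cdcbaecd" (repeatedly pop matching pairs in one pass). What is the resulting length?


Input: cdcbaecd
Stack-based adjacent duplicate removal:
  Read 'c': push. Stack: c
  Read 'd': push. Stack: cd
  Read 'c': push. Stack: cdc
  Read 'b': push. Stack: cdcb
  Read 'a': push. Stack: cdcba
  Read 'e': push. Stack: cdcbae
  Read 'c': push. Stack: cdcbaec
  Read 'd': push. Stack: cdcbaecd
Final stack: "cdcbaecd" (length 8)

8


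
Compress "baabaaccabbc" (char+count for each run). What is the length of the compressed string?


Input: baabaaccabbc
Runs:
  'b' x 1 => "b1"
  'a' x 2 => "a2"
  'b' x 1 => "b1"
  'a' x 2 => "a2"
  'c' x 2 => "c2"
  'a' x 1 => "a1"
  'b' x 2 => "b2"
  'c' x 1 => "c1"
Compressed: "b1a2b1a2c2a1b2c1"
Compressed length: 16

16


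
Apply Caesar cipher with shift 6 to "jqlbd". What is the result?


Caesar cipher: shift "jqlbd" by 6
  'j' (pos 9) + 6 = pos 15 = 'p'
  'q' (pos 16) + 6 = pos 22 = 'w'
  'l' (pos 11) + 6 = pos 17 = 'r'
  'b' (pos 1) + 6 = pos 7 = 'h'
  'd' (pos 3) + 6 = pos 9 = 'j'
Result: pwrhj

pwrhj


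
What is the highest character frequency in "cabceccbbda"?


Input: cabceccbbda
Character counts:
  'a': 2
  'b': 3
  'c': 4
  'd': 1
  'e': 1
Maximum frequency: 4

4


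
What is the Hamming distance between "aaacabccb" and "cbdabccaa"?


Comparing "aaacabccb" and "cbdabccaa" position by position:
  Position 0: 'a' vs 'c' => differ
  Position 1: 'a' vs 'b' => differ
  Position 2: 'a' vs 'd' => differ
  Position 3: 'c' vs 'a' => differ
  Position 4: 'a' vs 'b' => differ
  Position 5: 'b' vs 'c' => differ
  Position 6: 'c' vs 'c' => same
  Position 7: 'c' vs 'a' => differ
  Position 8: 'b' vs 'a' => differ
Total differences (Hamming distance): 8

8


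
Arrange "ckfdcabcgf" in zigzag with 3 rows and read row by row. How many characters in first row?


Zigzag "ckfdcabcgf" into 3 rows:
Placing characters:
  'c' => row 0
  'k' => row 1
  'f' => row 2
  'd' => row 1
  'c' => row 0
  'a' => row 1
  'b' => row 2
  'c' => row 1
  'g' => row 0
  'f' => row 1
Rows:
  Row 0: "ccg"
  Row 1: "kdacf"
  Row 2: "fb"
First row length: 3

3


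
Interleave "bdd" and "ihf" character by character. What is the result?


Interleaving "bdd" and "ihf":
  Position 0: 'b' from first, 'i' from second => "bi"
  Position 1: 'd' from first, 'h' from second => "dh"
  Position 2: 'd' from first, 'f' from second => "df"
Result: bidhdf

bidhdf


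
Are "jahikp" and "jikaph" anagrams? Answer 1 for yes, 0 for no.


Strings: "jahikp", "jikaph"
Sorted first:  ahijkp
Sorted second: ahijkp
Sorted forms match => anagrams

1


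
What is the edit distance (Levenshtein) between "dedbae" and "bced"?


Computing edit distance: "dedbae" -> "bced"
DP table:
           b    c    e    d
      0    1    2    3    4
  d   1    1    2    3    3
  e   2    2    2    2    3
  d   3    3    3    3    2
  b   4    3    4    4    3
  a   5    4    4    5    4
  e   6    5    5    4    5
Edit distance = dp[6][4] = 5

5


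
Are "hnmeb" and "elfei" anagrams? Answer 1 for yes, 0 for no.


Strings: "hnmeb", "elfei"
Sorted first:  behmn
Sorted second: eefil
Differ at position 0: 'b' vs 'e' => not anagrams

0


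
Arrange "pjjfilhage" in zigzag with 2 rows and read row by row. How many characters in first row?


Zigzag "pjjfilhage" into 2 rows:
Placing characters:
  'p' => row 0
  'j' => row 1
  'j' => row 0
  'f' => row 1
  'i' => row 0
  'l' => row 1
  'h' => row 0
  'a' => row 1
  'g' => row 0
  'e' => row 1
Rows:
  Row 0: "pjihg"
  Row 1: "jflae"
First row length: 5

5


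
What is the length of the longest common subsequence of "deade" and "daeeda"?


LCS of "deade" and "daeeda"
DP table:
           d    a    e    e    d    a
      0    0    0    0    0    0    0
  d   0    1    1    1    1    1    1
  e   0    1    1    2    2    2    2
  a   0    1    2    2    2    2    3
  d   0    1    2    2    2    3    3
  e   0    1    2    3    3    3    3
LCS length = dp[5][6] = 3

3


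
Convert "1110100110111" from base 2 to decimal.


Input: "1110100110111" in base 2
Positional expansion:
  Digit '1' (value 1) x 2^12 = 4096
  Digit '1' (value 1) x 2^11 = 2048
  Digit '1' (value 1) x 2^10 = 1024
  Digit '0' (value 0) x 2^9 = 0
  Digit '1' (value 1) x 2^8 = 256
  Digit '0' (value 0) x 2^7 = 0
  Digit '0' (value 0) x 2^6 = 0
  Digit '1' (value 1) x 2^5 = 32
  Digit '1' (value 1) x 2^4 = 16
  Digit '0' (value 0) x 2^3 = 0
  Digit '1' (value 1) x 2^2 = 4
  Digit '1' (value 1) x 2^1 = 2
  Digit '1' (value 1) x 2^0 = 1
Sum = 7479

7479


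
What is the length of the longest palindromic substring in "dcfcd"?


Input: "dcfcd"
Checking substrings for palindromes:
  [0:5] "dcfcd" (len 5) => palindrome
  [1:4] "cfc" (len 3) => palindrome
Longest palindromic substring: "dcfcd" with length 5

5


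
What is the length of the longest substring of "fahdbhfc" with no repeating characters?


Input: "fahdbhfc"
Sliding window (track last position of each char):
  Position 0 ('f'): window [0,0] length 1 -- new best
  Position 1 ('a'): window [0,1] length 2 -- new best
  Position 2 ('h'): window [0,2] length 3 -- new best
  Position 3 ('d'): window [0,3] length 4 -- new best
  Position 4 ('b'): window [0,4] length 5 -- new best
  Position 5 ('h'): repeat (last at 2), move window start to 3
  Position 5 ('h'): window [3,5] length 3
  Position 6 ('f'): window [3,6] length 4
  Position 7 ('c'): window [3,7] length 5
Longest substring with no repeats: "fahdb" with length 5

5


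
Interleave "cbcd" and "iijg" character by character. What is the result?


Interleaving "cbcd" and "iijg":
  Position 0: 'c' from first, 'i' from second => "ci"
  Position 1: 'b' from first, 'i' from second => "bi"
  Position 2: 'c' from first, 'j' from second => "cj"
  Position 3: 'd' from first, 'g' from second => "dg"
Result: cibicjdg

cibicjdg


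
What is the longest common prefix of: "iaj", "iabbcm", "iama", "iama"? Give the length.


Words: iaj, iabbcm, iama, iama
  Position 0: all 'i' => match
  Position 1: all 'a' => match
  Position 2: ('j', 'b', 'm', 'm') => mismatch, stop
LCP = "ia" (length 2)

2


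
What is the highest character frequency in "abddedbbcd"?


Input: abddedbbcd
Character counts:
  'a': 1
  'b': 3
  'c': 1
  'd': 4
  'e': 1
Maximum frequency: 4

4


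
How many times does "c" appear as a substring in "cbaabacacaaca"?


Searching for "c" in "cbaabacacaaca"
Scanning each position:
  Position 0: "c" => MATCH
  Position 1: "b" => no
  Position 2: "a" => no
  Position 3: "a" => no
  Position 4: "b" => no
  Position 5: "a" => no
  Position 6: "c" => MATCH
  Position 7: "a" => no
  Position 8: "c" => MATCH
  Position 9: "a" => no
  Position 10: "a" => no
  Position 11: "c" => MATCH
  Position 12: "a" => no
Total occurrences: 4

4


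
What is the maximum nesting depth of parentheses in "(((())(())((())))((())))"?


Input: "(((())(())((())))((())))"
Tracking depth:
  Position 0 '(': depth becomes 1
  Position 1 '(': depth becomes 2
  Position 2 '(': depth becomes 3
  Position 3 '(': depth becomes 4
  Position 4 ')': depth becomes 3
  Position 5 ')': depth becomes 2
  Position 6 '(': depth becomes 3
  Position 7 '(': depth becomes 4
  Position 8 ')': depth becomes 3
  Position 9 ')': depth becomes 2
  Position 10 '(': depth becomes 3
  Position 11 '(': depth becomes 4
  Position 12 '(': depth becomes 5
  Position 13 ')': depth becomes 4
  Position 14 ')': depth becomes 3
  Position 15 ')': depth becomes 2
  Position 16 ')': depth becomes 1
  Position 17 '(': depth becomes 2
  Position 18 '(': depth becomes 3
  Position 19 '(': depth becomes 4
  Position 20 ')': depth becomes 3
  Position 21 ')': depth becomes 2
  Position 22 ')': depth becomes 1
  Position 23 ')': depth becomes 0
Maximum depth reached: 5

5


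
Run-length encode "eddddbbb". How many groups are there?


Input: eddddbbb
Scanning for consecutive runs:
  Group 1: 'e' x 1 (positions 0-0)
  Group 2: 'd' x 4 (positions 1-4)
  Group 3: 'b' x 3 (positions 5-7)
Total groups: 3

3


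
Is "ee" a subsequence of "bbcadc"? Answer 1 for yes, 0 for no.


Check if "ee" is a subsequence of "bbcadc"
Greedy scan:
  Position 0 ('b'): no match needed
  Position 1 ('b'): no match needed
  Position 2 ('c'): no match needed
  Position 3 ('a'): no match needed
  Position 4 ('d'): no match needed
  Position 5 ('c'): no match needed
Only matched 0/2 characters => not a subsequence

0


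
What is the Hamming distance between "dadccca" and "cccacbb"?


Comparing "dadccca" and "cccacbb" position by position:
  Position 0: 'd' vs 'c' => differ
  Position 1: 'a' vs 'c' => differ
  Position 2: 'd' vs 'c' => differ
  Position 3: 'c' vs 'a' => differ
  Position 4: 'c' vs 'c' => same
  Position 5: 'c' vs 'b' => differ
  Position 6: 'a' vs 'b' => differ
Total differences (Hamming distance): 6

6


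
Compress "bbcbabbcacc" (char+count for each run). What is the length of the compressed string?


Input: bbcbabbcacc
Runs:
  'b' x 2 => "b2"
  'c' x 1 => "c1"
  'b' x 1 => "b1"
  'a' x 1 => "a1"
  'b' x 2 => "b2"
  'c' x 1 => "c1"
  'a' x 1 => "a1"
  'c' x 2 => "c2"
Compressed: "b2c1b1a1b2c1a1c2"
Compressed length: 16

16


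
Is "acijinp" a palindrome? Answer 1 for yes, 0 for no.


Input: acijinp
Reversed: pnijica
  Compare pos 0 ('a') with pos 6 ('p'): MISMATCH
  Compare pos 1 ('c') with pos 5 ('n'): MISMATCH
  Compare pos 2 ('i') with pos 4 ('i'): match
Result: not a palindrome

0


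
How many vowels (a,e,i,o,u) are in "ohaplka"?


Input: ohaplka
Checking each character:
  'o' at position 0: vowel (running total: 1)
  'h' at position 1: consonant
  'a' at position 2: vowel (running total: 2)
  'p' at position 3: consonant
  'l' at position 4: consonant
  'k' at position 5: consonant
  'a' at position 6: vowel (running total: 3)
Total vowels: 3

3


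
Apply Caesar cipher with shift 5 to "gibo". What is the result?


Caesar cipher: shift "gibo" by 5
  'g' (pos 6) + 5 = pos 11 = 'l'
  'i' (pos 8) + 5 = pos 13 = 'n'
  'b' (pos 1) + 5 = pos 6 = 'g'
  'o' (pos 14) + 5 = pos 19 = 't'
Result: lngt

lngt


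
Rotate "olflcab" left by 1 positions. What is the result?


Input: "olflcab", rotate left by 1
First 1 characters: "o"
Remaining characters: "lflcab"
Concatenate remaining + first: "lflcab" + "o" = "lflcabo"

lflcabo


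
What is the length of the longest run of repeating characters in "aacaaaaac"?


Input: "aacaaaaac"
Scanning for longest run:
  Position 1 ('a'): continues run of 'a', length=2
  Position 2 ('c'): new char, reset run to 1
  Position 3 ('a'): new char, reset run to 1
  Position 4 ('a'): continues run of 'a', length=2
  Position 5 ('a'): continues run of 'a', length=3
  Position 6 ('a'): continues run of 'a', length=4
  Position 7 ('a'): continues run of 'a', length=5
  Position 8 ('c'): new char, reset run to 1
Longest run: 'a' with length 5

5


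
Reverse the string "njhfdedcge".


Input: njhfdedcge
Reading characters right to left:
  Position 9: 'e'
  Position 8: 'g'
  Position 7: 'c'
  Position 6: 'd'
  Position 5: 'e'
  Position 4: 'd'
  Position 3: 'f'
  Position 2: 'h'
  Position 1: 'j'
  Position 0: 'n'
Reversed: egcdedfhjn

egcdedfhjn


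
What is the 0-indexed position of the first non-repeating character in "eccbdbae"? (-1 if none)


Input: eccbdbae
Character frequencies:
  'a': 1
  'b': 2
  'c': 2
  'd': 1
  'e': 2
Scanning left to right for freq == 1:
  Position 0 ('e'): freq=2, skip
  Position 1 ('c'): freq=2, skip
  Position 2 ('c'): freq=2, skip
  Position 3 ('b'): freq=2, skip
  Position 4 ('d'): unique! => answer = 4

4


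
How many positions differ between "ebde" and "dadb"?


Comparing "ebde" and "dadb" position by position:
  Position 0: 'e' vs 'd' => DIFFER
  Position 1: 'b' vs 'a' => DIFFER
  Position 2: 'd' vs 'd' => same
  Position 3: 'e' vs 'b' => DIFFER
Positions that differ: 3

3


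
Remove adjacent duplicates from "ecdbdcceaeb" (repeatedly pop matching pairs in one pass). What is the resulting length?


Input: ecdbdcceaeb
Stack-based adjacent duplicate removal:
  Read 'e': push. Stack: e
  Read 'c': push. Stack: ec
  Read 'd': push. Stack: ecd
  Read 'b': push. Stack: ecdb
  Read 'd': push. Stack: ecdbd
  Read 'c': push. Stack: ecdbdc
  Read 'c': matches stack top 'c' => pop. Stack: ecdbd
  Read 'e': push. Stack: ecdbde
  Read 'a': push. Stack: ecdbdea
  Read 'e': push. Stack: ecdbdeae
  Read 'b': push. Stack: ecdbdeaeb
Final stack: "ecdbdeaeb" (length 9)

9


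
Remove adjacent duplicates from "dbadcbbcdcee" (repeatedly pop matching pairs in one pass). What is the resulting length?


Input: dbadcbbcdcee
Stack-based adjacent duplicate removal:
  Read 'd': push. Stack: d
  Read 'b': push. Stack: db
  Read 'a': push. Stack: dba
  Read 'd': push. Stack: dbad
  Read 'c': push. Stack: dbadc
  Read 'b': push. Stack: dbadcb
  Read 'b': matches stack top 'b' => pop. Stack: dbadc
  Read 'c': matches stack top 'c' => pop. Stack: dbad
  Read 'd': matches stack top 'd' => pop. Stack: dba
  Read 'c': push. Stack: dbac
  Read 'e': push. Stack: dbace
  Read 'e': matches stack top 'e' => pop. Stack: dbac
Final stack: "dbac" (length 4)

4


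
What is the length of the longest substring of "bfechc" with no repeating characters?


Input: "bfechc"
Sliding window (track last position of each char):
  Position 0 ('b'): window [0,0] length 1 -- new best
  Position 1 ('f'): window [0,1] length 2 -- new best
  Position 2 ('e'): window [0,2] length 3 -- new best
  Position 3 ('c'): window [0,3] length 4 -- new best
  Position 4 ('h'): window [0,4] length 5 -- new best
  Position 5 ('c'): repeat (last at 3), move window start to 4
  Position 5 ('c'): window [4,5] length 2
Longest substring with no repeats: "bfech" with length 5

5


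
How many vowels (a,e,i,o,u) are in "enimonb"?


Input: enimonb
Checking each character:
  'e' at position 0: vowel (running total: 1)
  'n' at position 1: consonant
  'i' at position 2: vowel (running total: 2)
  'm' at position 3: consonant
  'o' at position 4: vowel (running total: 3)
  'n' at position 5: consonant
  'b' at position 6: consonant
Total vowels: 3

3


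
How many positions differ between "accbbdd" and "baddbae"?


Comparing "accbbdd" and "baddbae" position by position:
  Position 0: 'a' vs 'b' => DIFFER
  Position 1: 'c' vs 'a' => DIFFER
  Position 2: 'c' vs 'd' => DIFFER
  Position 3: 'b' vs 'd' => DIFFER
  Position 4: 'b' vs 'b' => same
  Position 5: 'd' vs 'a' => DIFFER
  Position 6: 'd' vs 'e' => DIFFER
Positions that differ: 6

6


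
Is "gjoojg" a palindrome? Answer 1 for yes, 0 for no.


Input: gjoojg
Reversed: gjoojg
  Compare pos 0 ('g') with pos 5 ('g'): match
  Compare pos 1 ('j') with pos 4 ('j'): match
  Compare pos 2 ('o') with pos 3 ('o'): match
Result: palindrome

1


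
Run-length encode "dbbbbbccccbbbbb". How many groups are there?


Input: dbbbbbccccbbbbb
Scanning for consecutive runs:
  Group 1: 'd' x 1 (positions 0-0)
  Group 2: 'b' x 5 (positions 1-5)
  Group 3: 'c' x 4 (positions 6-9)
  Group 4: 'b' x 5 (positions 10-14)
Total groups: 4

4


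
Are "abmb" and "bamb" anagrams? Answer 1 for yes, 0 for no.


Strings: "abmb", "bamb"
Sorted first:  abbm
Sorted second: abbm
Sorted forms match => anagrams

1


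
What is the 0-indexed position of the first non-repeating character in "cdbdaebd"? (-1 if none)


Input: cdbdaebd
Character frequencies:
  'a': 1
  'b': 2
  'c': 1
  'd': 3
  'e': 1
Scanning left to right for freq == 1:
  Position 0 ('c'): unique! => answer = 0

0


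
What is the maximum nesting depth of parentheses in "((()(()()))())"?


Input: "((()(()()))())"
Tracking depth:
  Position 0 '(': depth becomes 1
  Position 1 '(': depth becomes 2
  Position 2 '(': depth becomes 3
  Position 3 ')': depth becomes 2
  Position 4 '(': depth becomes 3
  Position 5 '(': depth becomes 4
  Position 6 ')': depth becomes 3
  Position 7 '(': depth becomes 4
  Position 8 ')': depth becomes 3
  Position 9 ')': depth becomes 2
  Position 10 ')': depth becomes 1
  Position 11 '(': depth becomes 2
  Position 12 ')': depth becomes 1
  Position 13 ')': depth becomes 0
Maximum depth reached: 4

4


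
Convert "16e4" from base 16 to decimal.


Input: "16e4" in base 16
Positional expansion:
  Digit '1' (value 1) x 16^3 = 4096
  Digit '6' (value 6) x 16^2 = 1536
  Digit 'e' (value 14) x 16^1 = 224
  Digit '4' (value 4) x 16^0 = 4
Sum = 5860

5860


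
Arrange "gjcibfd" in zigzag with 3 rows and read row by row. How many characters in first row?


Zigzag "gjcibfd" into 3 rows:
Placing characters:
  'g' => row 0
  'j' => row 1
  'c' => row 2
  'i' => row 1
  'b' => row 0
  'f' => row 1
  'd' => row 2
Rows:
  Row 0: "gb"
  Row 1: "jif"
  Row 2: "cd"
First row length: 2

2


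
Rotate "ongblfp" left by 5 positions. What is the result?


Input: "ongblfp", rotate left by 5
First 5 characters: "ongbl"
Remaining characters: "fp"
Concatenate remaining + first: "fp" + "ongbl" = "fpongbl"

fpongbl


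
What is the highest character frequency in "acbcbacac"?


Input: acbcbacac
Character counts:
  'a': 3
  'b': 2
  'c': 4
Maximum frequency: 4

4


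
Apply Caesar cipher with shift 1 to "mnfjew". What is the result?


Caesar cipher: shift "mnfjew" by 1
  'm' (pos 12) + 1 = pos 13 = 'n'
  'n' (pos 13) + 1 = pos 14 = 'o'
  'f' (pos 5) + 1 = pos 6 = 'g'
  'j' (pos 9) + 1 = pos 10 = 'k'
  'e' (pos 4) + 1 = pos 5 = 'f'
  'w' (pos 22) + 1 = pos 23 = 'x'
Result: nogkfx

nogkfx


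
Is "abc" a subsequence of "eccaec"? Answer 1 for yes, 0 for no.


Check if "abc" is a subsequence of "eccaec"
Greedy scan:
  Position 0 ('e'): no match needed
  Position 1 ('c'): no match needed
  Position 2 ('c'): no match needed
  Position 3 ('a'): matches sub[0] = 'a'
  Position 4 ('e'): no match needed
  Position 5 ('c'): no match needed
Only matched 1/3 characters => not a subsequence

0


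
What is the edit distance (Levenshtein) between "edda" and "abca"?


Computing edit distance: "edda" -> "abca"
DP table:
           a    b    c    a
      0    1    2    3    4
  e   1    1    2    3    4
  d   2    2    2    3    4
  d   3    3    3    3    4
  a   4    3    4    4    3
Edit distance = dp[4][4] = 3

3


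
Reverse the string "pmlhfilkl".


Input: pmlhfilkl
Reading characters right to left:
  Position 8: 'l'
  Position 7: 'k'
  Position 6: 'l'
  Position 5: 'i'
  Position 4: 'f'
  Position 3: 'h'
  Position 2: 'l'
  Position 1: 'm'
  Position 0: 'p'
Reversed: lklifhlmp

lklifhlmp


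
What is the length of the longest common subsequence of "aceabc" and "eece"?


LCS of "aceabc" and "eece"
DP table:
           e    e    c    e
      0    0    0    0    0
  a   0    0    0    0    0
  c   0    0    0    1    1
  e   0    1    1    1    2
  a   0    1    1    1    2
  b   0    1    1    1    2
  c   0    1    1    2    2
LCS length = dp[6][4] = 2

2


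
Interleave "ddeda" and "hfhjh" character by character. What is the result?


Interleaving "ddeda" and "hfhjh":
  Position 0: 'd' from first, 'h' from second => "dh"
  Position 1: 'd' from first, 'f' from second => "df"
  Position 2: 'e' from first, 'h' from second => "eh"
  Position 3: 'd' from first, 'j' from second => "dj"
  Position 4: 'a' from first, 'h' from second => "ah"
Result: dhdfehdjah

dhdfehdjah


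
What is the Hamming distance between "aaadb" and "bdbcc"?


Comparing "aaadb" and "bdbcc" position by position:
  Position 0: 'a' vs 'b' => differ
  Position 1: 'a' vs 'd' => differ
  Position 2: 'a' vs 'b' => differ
  Position 3: 'd' vs 'c' => differ
  Position 4: 'b' vs 'c' => differ
Total differences (Hamming distance): 5

5


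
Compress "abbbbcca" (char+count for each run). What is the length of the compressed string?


Input: abbbbcca
Runs:
  'a' x 1 => "a1"
  'b' x 4 => "b4"
  'c' x 2 => "c2"
  'a' x 1 => "a1"
Compressed: "a1b4c2a1"
Compressed length: 8

8


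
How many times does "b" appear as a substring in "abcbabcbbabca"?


Searching for "b" in "abcbabcbbabca"
Scanning each position:
  Position 0: "a" => no
  Position 1: "b" => MATCH
  Position 2: "c" => no
  Position 3: "b" => MATCH
  Position 4: "a" => no
  Position 5: "b" => MATCH
  Position 6: "c" => no
  Position 7: "b" => MATCH
  Position 8: "b" => MATCH
  Position 9: "a" => no
  Position 10: "b" => MATCH
  Position 11: "c" => no
  Position 12: "a" => no
Total occurrences: 6

6


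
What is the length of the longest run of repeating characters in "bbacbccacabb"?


Input: "bbacbccacabb"
Scanning for longest run:
  Position 1 ('b'): continues run of 'b', length=2
  Position 2 ('a'): new char, reset run to 1
  Position 3 ('c'): new char, reset run to 1
  Position 4 ('b'): new char, reset run to 1
  Position 5 ('c'): new char, reset run to 1
  Position 6 ('c'): continues run of 'c', length=2
  Position 7 ('a'): new char, reset run to 1
  Position 8 ('c'): new char, reset run to 1
  Position 9 ('a'): new char, reset run to 1
  Position 10 ('b'): new char, reset run to 1
  Position 11 ('b'): continues run of 'b', length=2
Longest run: 'b' with length 2

2


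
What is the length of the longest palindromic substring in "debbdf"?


Input: "debbdf"
Checking substrings for palindromes:
  [2:4] "bb" (len 2) => palindrome
Longest palindromic substring: "bb" with length 2

2


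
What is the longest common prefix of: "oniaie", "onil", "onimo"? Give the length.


Words: oniaie, onil, onimo
  Position 0: all 'o' => match
  Position 1: all 'n' => match
  Position 2: all 'i' => match
  Position 3: ('a', 'l', 'm') => mismatch, stop
LCP = "oni" (length 3)

3


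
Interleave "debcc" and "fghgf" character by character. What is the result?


Interleaving "debcc" and "fghgf":
  Position 0: 'd' from first, 'f' from second => "df"
  Position 1: 'e' from first, 'g' from second => "eg"
  Position 2: 'b' from first, 'h' from second => "bh"
  Position 3: 'c' from first, 'g' from second => "cg"
  Position 4: 'c' from first, 'f' from second => "cf"
Result: dfegbhcgcf

dfegbhcgcf


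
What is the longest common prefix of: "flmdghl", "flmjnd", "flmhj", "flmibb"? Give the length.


Words: flmdghl, flmjnd, flmhj, flmibb
  Position 0: all 'f' => match
  Position 1: all 'l' => match
  Position 2: all 'm' => match
  Position 3: ('d', 'j', 'h', 'i') => mismatch, stop
LCP = "flm" (length 3)

3


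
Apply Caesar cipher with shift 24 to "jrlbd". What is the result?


Caesar cipher: shift "jrlbd" by 24
  'j' (pos 9) + 24 = pos 7 = 'h'
  'r' (pos 17) + 24 = pos 15 = 'p'
  'l' (pos 11) + 24 = pos 9 = 'j'
  'b' (pos 1) + 24 = pos 25 = 'z'
  'd' (pos 3) + 24 = pos 1 = 'b'
Result: hpjzb

hpjzb


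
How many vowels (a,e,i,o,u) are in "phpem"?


Input: phpem
Checking each character:
  'p' at position 0: consonant
  'h' at position 1: consonant
  'p' at position 2: consonant
  'e' at position 3: vowel (running total: 1)
  'm' at position 4: consonant
Total vowels: 1

1


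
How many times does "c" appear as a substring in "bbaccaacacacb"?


Searching for "c" in "bbaccaacacacb"
Scanning each position:
  Position 0: "b" => no
  Position 1: "b" => no
  Position 2: "a" => no
  Position 3: "c" => MATCH
  Position 4: "c" => MATCH
  Position 5: "a" => no
  Position 6: "a" => no
  Position 7: "c" => MATCH
  Position 8: "a" => no
  Position 9: "c" => MATCH
  Position 10: "a" => no
  Position 11: "c" => MATCH
  Position 12: "b" => no
Total occurrences: 5

5


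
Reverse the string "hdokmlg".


Input: hdokmlg
Reading characters right to left:
  Position 6: 'g'
  Position 5: 'l'
  Position 4: 'm'
  Position 3: 'k'
  Position 2: 'o'
  Position 1: 'd'
  Position 0: 'h'
Reversed: glmkodh

glmkodh


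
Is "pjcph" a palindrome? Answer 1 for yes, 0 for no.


Input: pjcph
Reversed: hpcjp
  Compare pos 0 ('p') with pos 4 ('h'): MISMATCH
  Compare pos 1 ('j') with pos 3 ('p'): MISMATCH
Result: not a palindrome

0


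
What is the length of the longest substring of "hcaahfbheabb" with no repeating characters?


Input: "hcaahfbheabb"
Sliding window (track last position of each char):
  Position 0 ('h'): window [0,0] length 1 -- new best
  Position 1 ('c'): window [0,1] length 2 -- new best
  Position 2 ('a'): window [0,2] length 3 -- new best
  Position 3 ('a'): repeat (last at 2), move window start to 3
  Position 3 ('a'): window [3,3] length 1
  Position 4 ('h'): window [3,4] length 2
  Position 5 ('f'): window [3,5] length 3
  Position 6 ('b'): window [3,6] length 4 -- new best
  Position 7 ('h'): repeat (last at 4), move window start to 5
  Position 7 ('h'): window [5,7] length 3
  Position 8 ('e'): window [5,8] length 4
  Position 9 ('a'): window [5,9] length 5 -- new best
  Position 10 ('b'): repeat (last at 6), move window start to 7
  Position 10 ('b'): window [7,10] length 4
  Position 11 ('b'): repeat (last at 10), move window start to 11
  Position 11 ('b'): window [11,11] length 1
Longest substring with no repeats: "fbhea" with length 5

5


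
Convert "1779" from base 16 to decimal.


Input: "1779" in base 16
Positional expansion:
  Digit '1' (value 1) x 16^3 = 4096
  Digit '7' (value 7) x 16^2 = 1792
  Digit '7' (value 7) x 16^1 = 112
  Digit '9' (value 9) x 16^0 = 9
Sum = 6009

6009


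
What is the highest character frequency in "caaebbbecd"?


Input: caaebbbecd
Character counts:
  'a': 2
  'b': 3
  'c': 2
  'd': 1
  'e': 2
Maximum frequency: 3

3


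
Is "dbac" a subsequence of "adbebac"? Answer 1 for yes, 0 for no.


Check if "dbac" is a subsequence of "adbebac"
Greedy scan:
  Position 0 ('a'): no match needed
  Position 1 ('d'): matches sub[0] = 'd'
  Position 2 ('b'): matches sub[1] = 'b'
  Position 3 ('e'): no match needed
  Position 4 ('b'): no match needed
  Position 5 ('a'): matches sub[2] = 'a'
  Position 6 ('c'): matches sub[3] = 'c'
All 4 characters matched => is a subsequence

1


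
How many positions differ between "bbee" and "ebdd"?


Comparing "bbee" and "ebdd" position by position:
  Position 0: 'b' vs 'e' => DIFFER
  Position 1: 'b' vs 'b' => same
  Position 2: 'e' vs 'd' => DIFFER
  Position 3: 'e' vs 'd' => DIFFER
Positions that differ: 3

3


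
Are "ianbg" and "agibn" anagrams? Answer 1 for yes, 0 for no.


Strings: "ianbg", "agibn"
Sorted first:  abgin
Sorted second: abgin
Sorted forms match => anagrams

1


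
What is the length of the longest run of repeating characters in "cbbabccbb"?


Input: "cbbabccbb"
Scanning for longest run:
  Position 1 ('b'): new char, reset run to 1
  Position 2 ('b'): continues run of 'b', length=2
  Position 3 ('a'): new char, reset run to 1
  Position 4 ('b'): new char, reset run to 1
  Position 5 ('c'): new char, reset run to 1
  Position 6 ('c'): continues run of 'c', length=2
  Position 7 ('b'): new char, reset run to 1
  Position 8 ('b'): continues run of 'b', length=2
Longest run: 'b' with length 2

2


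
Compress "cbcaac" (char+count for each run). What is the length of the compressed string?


Input: cbcaac
Runs:
  'c' x 1 => "c1"
  'b' x 1 => "b1"
  'c' x 1 => "c1"
  'a' x 2 => "a2"
  'c' x 1 => "c1"
Compressed: "c1b1c1a2c1"
Compressed length: 10

10


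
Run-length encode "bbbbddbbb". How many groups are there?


Input: bbbbddbbb
Scanning for consecutive runs:
  Group 1: 'b' x 4 (positions 0-3)
  Group 2: 'd' x 2 (positions 4-5)
  Group 3: 'b' x 3 (positions 6-8)
Total groups: 3

3


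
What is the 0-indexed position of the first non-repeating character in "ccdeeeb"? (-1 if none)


Input: ccdeeeb
Character frequencies:
  'b': 1
  'c': 2
  'd': 1
  'e': 3
Scanning left to right for freq == 1:
  Position 0 ('c'): freq=2, skip
  Position 1 ('c'): freq=2, skip
  Position 2 ('d'): unique! => answer = 2

2


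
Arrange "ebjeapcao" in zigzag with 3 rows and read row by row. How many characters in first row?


Zigzag "ebjeapcao" into 3 rows:
Placing characters:
  'e' => row 0
  'b' => row 1
  'j' => row 2
  'e' => row 1
  'a' => row 0
  'p' => row 1
  'c' => row 2
  'a' => row 1
  'o' => row 0
Rows:
  Row 0: "eao"
  Row 1: "bepa"
  Row 2: "jc"
First row length: 3

3


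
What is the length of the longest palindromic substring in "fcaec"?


Input: "fcaec"
Checking substrings for palindromes:
  No multi-char palindromic substrings found
Longest palindromic substring: "f" with length 1

1


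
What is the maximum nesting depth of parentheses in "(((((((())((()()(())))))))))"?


Input: "(((((((())((()()(())))))))))"
Tracking depth:
  Position 0 '(': depth becomes 1
  Position 1 '(': depth becomes 2
  Position 2 '(': depth becomes 3
  Position 3 '(': depth becomes 4
  Position 4 '(': depth becomes 5
  Position 5 '(': depth becomes 6
  Position 6 '(': depth becomes 7
  Position 7 '(': depth becomes 8
  Position 8 ')': depth becomes 7
  Position 9 ')': depth becomes 6
  Position 10 '(': depth becomes 7
  Position 11 '(': depth becomes 8
  Position 12 '(': depth becomes 9
  Position 13 ')': depth becomes 8
  Position 14 '(': depth becomes 9
  Position 15 ')': depth becomes 8
  Position 16 '(': depth becomes 9
  Position 17 '(': depth becomes 10
  Position 18 ')': depth becomes 9
  Position 19 ')': depth becomes 8
  Position 20 ')': depth becomes 7
  Position 21 ')': depth becomes 6
  Position 22 ')': depth becomes 5
  Position 23 ')': depth becomes 4
  Position 24 ')': depth becomes 3
  Position 25 ')': depth becomes 2
  Position 26 ')': depth becomes 1
  Position 27 ')': depth becomes 0
Maximum depth reached: 10

10


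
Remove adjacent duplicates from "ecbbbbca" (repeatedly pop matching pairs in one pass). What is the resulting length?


Input: ecbbbbca
Stack-based adjacent duplicate removal:
  Read 'e': push. Stack: e
  Read 'c': push. Stack: ec
  Read 'b': push. Stack: ecb
  Read 'b': matches stack top 'b' => pop. Stack: ec
  Read 'b': push. Stack: ecb
  Read 'b': matches stack top 'b' => pop. Stack: ec
  Read 'c': matches stack top 'c' => pop. Stack: e
  Read 'a': push. Stack: ea
Final stack: "ea" (length 2)

2


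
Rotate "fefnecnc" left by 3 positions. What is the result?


Input: "fefnecnc", rotate left by 3
First 3 characters: "fef"
Remaining characters: "necnc"
Concatenate remaining + first: "necnc" + "fef" = "necncfef"

necncfef


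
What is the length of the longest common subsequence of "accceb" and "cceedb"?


LCS of "accceb" and "cceedb"
DP table:
           c    c    e    e    d    b
      0    0    0    0    0    0    0
  a   0    0    0    0    0    0    0
  c   0    1    1    1    1    1    1
  c   0    1    2    2    2    2    2
  c   0    1    2    2    2    2    2
  e   0    1    2    3    3    3    3
  b   0    1    2    3    3    3    4
LCS length = dp[6][6] = 4

4


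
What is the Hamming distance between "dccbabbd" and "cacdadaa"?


Comparing "dccbabbd" and "cacdadaa" position by position:
  Position 0: 'd' vs 'c' => differ
  Position 1: 'c' vs 'a' => differ
  Position 2: 'c' vs 'c' => same
  Position 3: 'b' vs 'd' => differ
  Position 4: 'a' vs 'a' => same
  Position 5: 'b' vs 'd' => differ
  Position 6: 'b' vs 'a' => differ
  Position 7: 'd' vs 'a' => differ
Total differences (Hamming distance): 6

6


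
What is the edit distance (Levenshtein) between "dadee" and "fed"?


Computing edit distance: "dadee" -> "fed"
DP table:
           f    e    d
      0    1    2    3
  d   1    1    2    2
  a   2    2    2    3
  d   3    3    3    2
  e   4    4    3    3
  e   5    5    4    4
Edit distance = dp[5][3] = 4

4


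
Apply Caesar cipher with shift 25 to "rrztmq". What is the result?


Caesar cipher: shift "rrztmq" by 25
  'r' (pos 17) + 25 = pos 16 = 'q'
  'r' (pos 17) + 25 = pos 16 = 'q'
  'z' (pos 25) + 25 = pos 24 = 'y'
  't' (pos 19) + 25 = pos 18 = 's'
  'm' (pos 12) + 25 = pos 11 = 'l'
  'q' (pos 16) + 25 = pos 15 = 'p'
Result: qqyslp

qqyslp


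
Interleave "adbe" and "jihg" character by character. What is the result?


Interleaving "adbe" and "jihg":
  Position 0: 'a' from first, 'j' from second => "aj"
  Position 1: 'd' from first, 'i' from second => "di"
  Position 2: 'b' from first, 'h' from second => "bh"
  Position 3: 'e' from first, 'g' from second => "eg"
Result: ajdibheg

ajdibheg


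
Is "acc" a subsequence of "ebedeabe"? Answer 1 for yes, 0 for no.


Check if "acc" is a subsequence of "ebedeabe"
Greedy scan:
  Position 0 ('e'): no match needed
  Position 1 ('b'): no match needed
  Position 2 ('e'): no match needed
  Position 3 ('d'): no match needed
  Position 4 ('e'): no match needed
  Position 5 ('a'): matches sub[0] = 'a'
  Position 6 ('b'): no match needed
  Position 7 ('e'): no match needed
Only matched 1/3 characters => not a subsequence

0


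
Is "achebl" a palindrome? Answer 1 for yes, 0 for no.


Input: achebl
Reversed: lbehca
  Compare pos 0 ('a') with pos 5 ('l'): MISMATCH
  Compare pos 1 ('c') with pos 4 ('b'): MISMATCH
  Compare pos 2 ('h') with pos 3 ('e'): MISMATCH
Result: not a palindrome

0


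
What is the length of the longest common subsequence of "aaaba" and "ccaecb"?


LCS of "aaaba" and "ccaecb"
DP table:
           c    c    a    e    c    b
      0    0    0    0    0    0    0
  a   0    0    0    1    1    1    1
  a   0    0    0    1    1    1    1
  a   0    0    0    1    1    1    1
  b   0    0    0    1    1    1    2
  a   0    0    0    1    1    1    2
LCS length = dp[5][6] = 2

2


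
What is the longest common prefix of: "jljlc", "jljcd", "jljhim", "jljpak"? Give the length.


Words: jljlc, jljcd, jljhim, jljpak
  Position 0: all 'j' => match
  Position 1: all 'l' => match
  Position 2: all 'j' => match
  Position 3: ('l', 'c', 'h', 'p') => mismatch, stop
LCP = "jlj" (length 3)

3


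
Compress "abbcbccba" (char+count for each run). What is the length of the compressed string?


Input: abbcbccba
Runs:
  'a' x 1 => "a1"
  'b' x 2 => "b2"
  'c' x 1 => "c1"
  'b' x 1 => "b1"
  'c' x 2 => "c2"
  'b' x 1 => "b1"
  'a' x 1 => "a1"
Compressed: "a1b2c1b1c2b1a1"
Compressed length: 14

14


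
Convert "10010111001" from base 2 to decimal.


Input: "10010111001" in base 2
Positional expansion:
  Digit '1' (value 1) x 2^10 = 1024
  Digit '0' (value 0) x 2^9 = 0
  Digit '0' (value 0) x 2^8 = 0
  Digit '1' (value 1) x 2^7 = 128
  Digit '0' (value 0) x 2^6 = 0
  Digit '1' (value 1) x 2^5 = 32
  Digit '1' (value 1) x 2^4 = 16
  Digit '1' (value 1) x 2^3 = 8
  Digit '0' (value 0) x 2^2 = 0
  Digit '0' (value 0) x 2^1 = 0
  Digit '1' (value 1) x 2^0 = 1
Sum = 1209

1209


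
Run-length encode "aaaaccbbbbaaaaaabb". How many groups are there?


Input: aaaaccbbbbaaaaaabb
Scanning for consecutive runs:
  Group 1: 'a' x 4 (positions 0-3)
  Group 2: 'c' x 2 (positions 4-5)
  Group 3: 'b' x 4 (positions 6-9)
  Group 4: 'a' x 6 (positions 10-15)
  Group 5: 'b' x 2 (positions 16-17)
Total groups: 5

5


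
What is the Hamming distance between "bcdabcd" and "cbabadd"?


Comparing "bcdabcd" and "cbabadd" position by position:
  Position 0: 'b' vs 'c' => differ
  Position 1: 'c' vs 'b' => differ
  Position 2: 'd' vs 'a' => differ
  Position 3: 'a' vs 'b' => differ
  Position 4: 'b' vs 'a' => differ
  Position 5: 'c' vs 'd' => differ
  Position 6: 'd' vs 'd' => same
Total differences (Hamming distance): 6

6


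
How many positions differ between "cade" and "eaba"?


Comparing "cade" and "eaba" position by position:
  Position 0: 'c' vs 'e' => DIFFER
  Position 1: 'a' vs 'a' => same
  Position 2: 'd' vs 'b' => DIFFER
  Position 3: 'e' vs 'a' => DIFFER
Positions that differ: 3

3


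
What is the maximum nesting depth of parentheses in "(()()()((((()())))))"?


Input: "(()()()((((()())))))"
Tracking depth:
  Position 0 '(': depth becomes 1
  Position 1 '(': depth becomes 2
  Position 2 ')': depth becomes 1
  Position 3 '(': depth becomes 2
  Position 4 ')': depth becomes 1
  Position 5 '(': depth becomes 2
  Position 6 ')': depth becomes 1
  Position 7 '(': depth becomes 2
  Position 8 '(': depth becomes 3
  Position 9 '(': depth becomes 4
  Position 10 '(': depth becomes 5
  Position 11 '(': depth becomes 6
  Position 12 ')': depth becomes 5
  Position 13 '(': depth becomes 6
  Position 14 ')': depth becomes 5
  Position 15 ')': depth becomes 4
  Position 16 ')': depth becomes 3
  Position 17 ')': depth becomes 2
  Position 18 ')': depth becomes 1
  Position 19 ')': depth becomes 0
Maximum depth reached: 6

6
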